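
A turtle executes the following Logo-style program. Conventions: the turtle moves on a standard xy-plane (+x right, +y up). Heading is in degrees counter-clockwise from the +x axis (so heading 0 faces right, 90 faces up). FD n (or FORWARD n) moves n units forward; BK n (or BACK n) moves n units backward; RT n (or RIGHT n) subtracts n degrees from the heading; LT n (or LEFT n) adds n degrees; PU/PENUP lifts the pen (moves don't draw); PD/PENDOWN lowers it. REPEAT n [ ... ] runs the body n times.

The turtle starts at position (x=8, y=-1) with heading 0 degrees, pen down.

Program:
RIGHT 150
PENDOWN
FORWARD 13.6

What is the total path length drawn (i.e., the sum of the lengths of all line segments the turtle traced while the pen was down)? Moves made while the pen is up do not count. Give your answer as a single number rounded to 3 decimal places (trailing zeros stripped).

Executing turtle program step by step:
Start: pos=(8,-1), heading=0, pen down
RT 150: heading 0 -> 210
PD: pen down
FD 13.6: (8,-1) -> (-3.778,-7.8) [heading=210, draw]
Final: pos=(-3.778,-7.8), heading=210, 1 segment(s) drawn

Segment lengths:
  seg 1: (8,-1) -> (-3.778,-7.8), length = 13.6
Total = 13.6

Answer: 13.6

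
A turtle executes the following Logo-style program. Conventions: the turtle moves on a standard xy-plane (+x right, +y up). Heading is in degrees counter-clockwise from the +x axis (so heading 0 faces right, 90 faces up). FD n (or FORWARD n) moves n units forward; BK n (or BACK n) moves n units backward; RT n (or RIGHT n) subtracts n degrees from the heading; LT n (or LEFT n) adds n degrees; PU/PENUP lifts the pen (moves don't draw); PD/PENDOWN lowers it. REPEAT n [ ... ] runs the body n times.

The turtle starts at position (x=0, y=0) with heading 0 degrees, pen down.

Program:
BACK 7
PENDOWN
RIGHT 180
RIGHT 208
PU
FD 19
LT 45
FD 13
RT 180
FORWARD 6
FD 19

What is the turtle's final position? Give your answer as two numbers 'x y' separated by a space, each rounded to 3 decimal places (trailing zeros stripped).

Answer: -1.7 -12.428

Derivation:
Executing turtle program step by step:
Start: pos=(0,0), heading=0, pen down
BK 7: (0,0) -> (-7,0) [heading=0, draw]
PD: pen down
RT 180: heading 0 -> 180
RT 208: heading 180 -> 332
PU: pen up
FD 19: (-7,0) -> (9.776,-8.92) [heading=332, move]
LT 45: heading 332 -> 17
FD 13: (9.776,-8.92) -> (22.208,-5.119) [heading=17, move]
RT 180: heading 17 -> 197
FD 6: (22.208,-5.119) -> (16.47,-6.873) [heading=197, move]
FD 19: (16.47,-6.873) -> (-1.7,-12.428) [heading=197, move]
Final: pos=(-1.7,-12.428), heading=197, 1 segment(s) drawn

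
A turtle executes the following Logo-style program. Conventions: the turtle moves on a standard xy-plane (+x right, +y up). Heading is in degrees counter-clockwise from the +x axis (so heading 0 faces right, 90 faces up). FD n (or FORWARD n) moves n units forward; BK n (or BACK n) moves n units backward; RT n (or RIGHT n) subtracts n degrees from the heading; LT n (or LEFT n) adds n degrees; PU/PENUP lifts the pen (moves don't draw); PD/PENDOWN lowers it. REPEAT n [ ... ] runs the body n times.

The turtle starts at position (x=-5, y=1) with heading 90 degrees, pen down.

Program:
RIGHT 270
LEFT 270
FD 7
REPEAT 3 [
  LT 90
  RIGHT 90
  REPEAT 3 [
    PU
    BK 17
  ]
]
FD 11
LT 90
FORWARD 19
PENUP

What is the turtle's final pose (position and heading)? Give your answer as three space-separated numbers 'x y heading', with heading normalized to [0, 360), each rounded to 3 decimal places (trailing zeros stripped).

Answer: -24 -134 180

Derivation:
Executing turtle program step by step:
Start: pos=(-5,1), heading=90, pen down
RT 270: heading 90 -> 180
LT 270: heading 180 -> 90
FD 7: (-5,1) -> (-5,8) [heading=90, draw]
REPEAT 3 [
  -- iteration 1/3 --
  LT 90: heading 90 -> 180
  RT 90: heading 180 -> 90
  REPEAT 3 [
    -- iteration 1/3 --
    PU: pen up
    BK 17: (-5,8) -> (-5,-9) [heading=90, move]
    -- iteration 2/3 --
    PU: pen up
    BK 17: (-5,-9) -> (-5,-26) [heading=90, move]
    -- iteration 3/3 --
    PU: pen up
    BK 17: (-5,-26) -> (-5,-43) [heading=90, move]
  ]
  -- iteration 2/3 --
  LT 90: heading 90 -> 180
  RT 90: heading 180 -> 90
  REPEAT 3 [
    -- iteration 1/3 --
    PU: pen up
    BK 17: (-5,-43) -> (-5,-60) [heading=90, move]
    -- iteration 2/3 --
    PU: pen up
    BK 17: (-5,-60) -> (-5,-77) [heading=90, move]
    -- iteration 3/3 --
    PU: pen up
    BK 17: (-5,-77) -> (-5,-94) [heading=90, move]
  ]
  -- iteration 3/3 --
  LT 90: heading 90 -> 180
  RT 90: heading 180 -> 90
  REPEAT 3 [
    -- iteration 1/3 --
    PU: pen up
    BK 17: (-5,-94) -> (-5,-111) [heading=90, move]
    -- iteration 2/3 --
    PU: pen up
    BK 17: (-5,-111) -> (-5,-128) [heading=90, move]
    -- iteration 3/3 --
    PU: pen up
    BK 17: (-5,-128) -> (-5,-145) [heading=90, move]
  ]
]
FD 11: (-5,-145) -> (-5,-134) [heading=90, move]
LT 90: heading 90 -> 180
FD 19: (-5,-134) -> (-24,-134) [heading=180, move]
PU: pen up
Final: pos=(-24,-134), heading=180, 1 segment(s) drawn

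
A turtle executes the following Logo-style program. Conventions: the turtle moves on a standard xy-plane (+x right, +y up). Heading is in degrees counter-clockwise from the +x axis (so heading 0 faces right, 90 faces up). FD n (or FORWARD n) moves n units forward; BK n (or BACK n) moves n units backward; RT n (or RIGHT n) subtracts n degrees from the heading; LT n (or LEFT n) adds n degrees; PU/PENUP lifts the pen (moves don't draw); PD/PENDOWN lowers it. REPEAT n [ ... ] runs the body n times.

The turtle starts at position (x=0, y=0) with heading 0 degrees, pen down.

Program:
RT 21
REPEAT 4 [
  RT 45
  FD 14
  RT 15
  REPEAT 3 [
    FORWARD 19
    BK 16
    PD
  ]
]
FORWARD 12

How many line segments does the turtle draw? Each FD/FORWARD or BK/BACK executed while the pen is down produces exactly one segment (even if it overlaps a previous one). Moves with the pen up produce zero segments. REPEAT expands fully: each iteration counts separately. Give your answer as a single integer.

Executing turtle program step by step:
Start: pos=(0,0), heading=0, pen down
RT 21: heading 0 -> 339
REPEAT 4 [
  -- iteration 1/4 --
  RT 45: heading 339 -> 294
  FD 14: (0,0) -> (5.694,-12.79) [heading=294, draw]
  RT 15: heading 294 -> 279
  REPEAT 3 [
    -- iteration 1/3 --
    FD 19: (5.694,-12.79) -> (8.667,-31.556) [heading=279, draw]
    BK 16: (8.667,-31.556) -> (6.164,-15.753) [heading=279, draw]
    PD: pen down
    -- iteration 2/3 --
    FD 19: (6.164,-15.753) -> (9.136,-34.519) [heading=279, draw]
    BK 16: (9.136,-34.519) -> (6.633,-18.716) [heading=279, draw]
    PD: pen down
    -- iteration 3/3 --
    FD 19: (6.633,-18.716) -> (9.605,-37.482) [heading=279, draw]
    BK 16: (9.605,-37.482) -> (7.102,-21.679) [heading=279, draw]
    PD: pen down
  ]
  -- iteration 2/4 --
  RT 45: heading 279 -> 234
  FD 14: (7.102,-21.679) -> (-1.127,-33.005) [heading=234, draw]
  RT 15: heading 234 -> 219
  REPEAT 3 [
    -- iteration 1/3 --
    FD 19: (-1.127,-33.005) -> (-15.893,-44.962) [heading=219, draw]
    BK 16: (-15.893,-44.962) -> (-3.458,-34.893) [heading=219, draw]
    PD: pen down
    -- iteration 2/3 --
    FD 19: (-3.458,-34.893) -> (-18.224,-46.85) [heading=219, draw]
    BK 16: (-18.224,-46.85) -> (-5.79,-36.781) [heading=219, draw]
    PD: pen down
    -- iteration 3/3 --
    FD 19: (-5.79,-36.781) -> (-20.555,-48.738) [heading=219, draw]
    BK 16: (-20.555,-48.738) -> (-8.121,-38.669) [heading=219, draw]
    PD: pen down
  ]
  -- iteration 3/4 --
  RT 45: heading 219 -> 174
  FD 14: (-8.121,-38.669) -> (-22.044,-37.206) [heading=174, draw]
  RT 15: heading 174 -> 159
  REPEAT 3 [
    -- iteration 1/3 --
    FD 19: (-22.044,-37.206) -> (-39.782,-30.397) [heading=159, draw]
    BK 16: (-39.782,-30.397) -> (-24.845,-36.13) [heading=159, draw]
    PD: pen down
    -- iteration 2/3 --
    FD 19: (-24.845,-36.13) -> (-42.583,-29.321) [heading=159, draw]
    BK 16: (-42.583,-29.321) -> (-27.646,-35.055) [heading=159, draw]
    PD: pen down
    -- iteration 3/3 --
    FD 19: (-27.646,-35.055) -> (-45.384,-28.246) [heading=159, draw]
    BK 16: (-45.384,-28.246) -> (-30.447,-33.98) [heading=159, draw]
    PD: pen down
  ]
  -- iteration 4/4 --
  RT 45: heading 159 -> 114
  FD 14: (-30.447,-33.98) -> (-36.141,-21.191) [heading=114, draw]
  RT 15: heading 114 -> 99
  REPEAT 3 [
    -- iteration 1/3 --
    FD 19: (-36.141,-21.191) -> (-39.113,-2.425) [heading=99, draw]
    BK 16: (-39.113,-2.425) -> (-36.61,-18.228) [heading=99, draw]
    PD: pen down
    -- iteration 2/3 --
    FD 19: (-36.61,-18.228) -> (-39.582,0.539) [heading=99, draw]
    BK 16: (-39.582,0.539) -> (-37.08,-15.264) [heading=99, draw]
    PD: pen down
    -- iteration 3/3 --
    FD 19: (-37.08,-15.264) -> (-40.052,3.502) [heading=99, draw]
    BK 16: (-40.052,3.502) -> (-37.549,-12.301) [heading=99, draw]
    PD: pen down
  ]
]
FD 12: (-37.549,-12.301) -> (-39.426,-0.449) [heading=99, draw]
Final: pos=(-39.426,-0.449), heading=99, 29 segment(s) drawn
Segments drawn: 29

Answer: 29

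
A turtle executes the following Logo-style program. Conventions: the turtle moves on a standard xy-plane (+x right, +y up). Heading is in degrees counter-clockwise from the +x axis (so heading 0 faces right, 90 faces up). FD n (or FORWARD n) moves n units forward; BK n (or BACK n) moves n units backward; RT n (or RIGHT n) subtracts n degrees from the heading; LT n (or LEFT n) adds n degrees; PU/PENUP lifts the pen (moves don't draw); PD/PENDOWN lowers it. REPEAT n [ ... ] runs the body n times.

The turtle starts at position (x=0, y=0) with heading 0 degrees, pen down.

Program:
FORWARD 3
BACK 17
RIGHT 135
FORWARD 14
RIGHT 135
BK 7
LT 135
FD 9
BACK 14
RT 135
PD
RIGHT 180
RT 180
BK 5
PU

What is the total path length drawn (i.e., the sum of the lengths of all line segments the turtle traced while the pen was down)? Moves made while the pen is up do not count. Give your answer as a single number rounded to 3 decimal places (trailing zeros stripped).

Answer: 69

Derivation:
Executing turtle program step by step:
Start: pos=(0,0), heading=0, pen down
FD 3: (0,0) -> (3,0) [heading=0, draw]
BK 17: (3,0) -> (-14,0) [heading=0, draw]
RT 135: heading 0 -> 225
FD 14: (-14,0) -> (-23.899,-9.899) [heading=225, draw]
RT 135: heading 225 -> 90
BK 7: (-23.899,-9.899) -> (-23.899,-16.899) [heading=90, draw]
LT 135: heading 90 -> 225
FD 9: (-23.899,-16.899) -> (-30.263,-23.263) [heading=225, draw]
BK 14: (-30.263,-23.263) -> (-20.364,-13.364) [heading=225, draw]
RT 135: heading 225 -> 90
PD: pen down
RT 180: heading 90 -> 270
RT 180: heading 270 -> 90
BK 5: (-20.364,-13.364) -> (-20.364,-18.364) [heading=90, draw]
PU: pen up
Final: pos=(-20.364,-18.364), heading=90, 7 segment(s) drawn

Segment lengths:
  seg 1: (0,0) -> (3,0), length = 3
  seg 2: (3,0) -> (-14,0), length = 17
  seg 3: (-14,0) -> (-23.899,-9.899), length = 14
  seg 4: (-23.899,-9.899) -> (-23.899,-16.899), length = 7
  seg 5: (-23.899,-16.899) -> (-30.263,-23.263), length = 9
  seg 6: (-30.263,-23.263) -> (-20.364,-13.364), length = 14
  seg 7: (-20.364,-13.364) -> (-20.364,-18.364), length = 5
Total = 69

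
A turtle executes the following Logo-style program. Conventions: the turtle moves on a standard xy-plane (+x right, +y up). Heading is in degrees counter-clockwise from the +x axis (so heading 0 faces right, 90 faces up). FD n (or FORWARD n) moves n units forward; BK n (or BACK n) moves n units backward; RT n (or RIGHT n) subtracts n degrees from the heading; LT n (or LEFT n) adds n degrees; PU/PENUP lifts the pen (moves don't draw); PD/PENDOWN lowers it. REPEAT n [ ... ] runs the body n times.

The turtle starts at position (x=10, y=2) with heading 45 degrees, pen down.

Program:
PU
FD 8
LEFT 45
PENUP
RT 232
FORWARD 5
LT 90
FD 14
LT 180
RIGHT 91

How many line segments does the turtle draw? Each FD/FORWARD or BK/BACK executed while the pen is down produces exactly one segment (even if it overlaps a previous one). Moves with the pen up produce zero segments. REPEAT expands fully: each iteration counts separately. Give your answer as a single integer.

Answer: 0

Derivation:
Executing turtle program step by step:
Start: pos=(10,2), heading=45, pen down
PU: pen up
FD 8: (10,2) -> (15.657,7.657) [heading=45, move]
LT 45: heading 45 -> 90
PU: pen up
RT 232: heading 90 -> 218
FD 5: (15.657,7.657) -> (11.717,4.579) [heading=218, move]
LT 90: heading 218 -> 308
FD 14: (11.717,4.579) -> (20.336,-6.454) [heading=308, move]
LT 180: heading 308 -> 128
RT 91: heading 128 -> 37
Final: pos=(20.336,-6.454), heading=37, 0 segment(s) drawn
Segments drawn: 0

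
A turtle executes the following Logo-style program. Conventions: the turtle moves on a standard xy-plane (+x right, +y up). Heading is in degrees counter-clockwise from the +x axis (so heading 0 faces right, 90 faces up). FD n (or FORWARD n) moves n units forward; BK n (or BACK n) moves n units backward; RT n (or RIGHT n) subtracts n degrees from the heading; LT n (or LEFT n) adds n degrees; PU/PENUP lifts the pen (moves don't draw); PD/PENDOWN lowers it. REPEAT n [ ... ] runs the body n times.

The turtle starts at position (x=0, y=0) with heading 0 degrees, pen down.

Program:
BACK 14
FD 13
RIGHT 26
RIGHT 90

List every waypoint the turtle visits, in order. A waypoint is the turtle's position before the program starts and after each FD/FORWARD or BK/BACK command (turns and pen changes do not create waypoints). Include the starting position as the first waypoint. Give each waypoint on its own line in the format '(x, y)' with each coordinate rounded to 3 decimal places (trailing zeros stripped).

Executing turtle program step by step:
Start: pos=(0,0), heading=0, pen down
BK 14: (0,0) -> (-14,0) [heading=0, draw]
FD 13: (-14,0) -> (-1,0) [heading=0, draw]
RT 26: heading 0 -> 334
RT 90: heading 334 -> 244
Final: pos=(-1,0), heading=244, 2 segment(s) drawn
Waypoints (3 total):
(0, 0)
(-14, 0)
(-1, 0)

Answer: (0, 0)
(-14, 0)
(-1, 0)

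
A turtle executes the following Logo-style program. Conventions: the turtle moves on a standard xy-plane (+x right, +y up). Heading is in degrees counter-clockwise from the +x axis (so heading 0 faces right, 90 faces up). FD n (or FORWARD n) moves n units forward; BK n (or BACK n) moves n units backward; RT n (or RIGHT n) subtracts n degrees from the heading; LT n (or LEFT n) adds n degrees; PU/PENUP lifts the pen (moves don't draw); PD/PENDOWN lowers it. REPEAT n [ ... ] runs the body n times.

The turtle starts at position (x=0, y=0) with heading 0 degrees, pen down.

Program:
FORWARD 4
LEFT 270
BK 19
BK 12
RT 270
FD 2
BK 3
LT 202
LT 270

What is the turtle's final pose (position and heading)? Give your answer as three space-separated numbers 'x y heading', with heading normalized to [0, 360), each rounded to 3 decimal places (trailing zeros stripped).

Answer: 3 31 112

Derivation:
Executing turtle program step by step:
Start: pos=(0,0), heading=0, pen down
FD 4: (0,0) -> (4,0) [heading=0, draw]
LT 270: heading 0 -> 270
BK 19: (4,0) -> (4,19) [heading=270, draw]
BK 12: (4,19) -> (4,31) [heading=270, draw]
RT 270: heading 270 -> 0
FD 2: (4,31) -> (6,31) [heading=0, draw]
BK 3: (6,31) -> (3,31) [heading=0, draw]
LT 202: heading 0 -> 202
LT 270: heading 202 -> 112
Final: pos=(3,31), heading=112, 5 segment(s) drawn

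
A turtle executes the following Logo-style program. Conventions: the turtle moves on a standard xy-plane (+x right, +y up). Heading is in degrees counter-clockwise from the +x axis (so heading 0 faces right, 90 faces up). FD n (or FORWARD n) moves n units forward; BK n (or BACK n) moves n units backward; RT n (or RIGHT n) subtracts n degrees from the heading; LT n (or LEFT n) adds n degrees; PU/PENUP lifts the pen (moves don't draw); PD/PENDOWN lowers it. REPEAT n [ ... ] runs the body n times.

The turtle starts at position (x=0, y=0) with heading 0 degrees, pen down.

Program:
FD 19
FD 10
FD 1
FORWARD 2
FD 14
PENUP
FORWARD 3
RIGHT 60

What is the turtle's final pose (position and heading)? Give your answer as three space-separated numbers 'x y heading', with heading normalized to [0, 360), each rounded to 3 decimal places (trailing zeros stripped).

Answer: 49 0 300

Derivation:
Executing turtle program step by step:
Start: pos=(0,0), heading=0, pen down
FD 19: (0,0) -> (19,0) [heading=0, draw]
FD 10: (19,0) -> (29,0) [heading=0, draw]
FD 1: (29,0) -> (30,0) [heading=0, draw]
FD 2: (30,0) -> (32,0) [heading=0, draw]
FD 14: (32,0) -> (46,0) [heading=0, draw]
PU: pen up
FD 3: (46,0) -> (49,0) [heading=0, move]
RT 60: heading 0 -> 300
Final: pos=(49,0), heading=300, 5 segment(s) drawn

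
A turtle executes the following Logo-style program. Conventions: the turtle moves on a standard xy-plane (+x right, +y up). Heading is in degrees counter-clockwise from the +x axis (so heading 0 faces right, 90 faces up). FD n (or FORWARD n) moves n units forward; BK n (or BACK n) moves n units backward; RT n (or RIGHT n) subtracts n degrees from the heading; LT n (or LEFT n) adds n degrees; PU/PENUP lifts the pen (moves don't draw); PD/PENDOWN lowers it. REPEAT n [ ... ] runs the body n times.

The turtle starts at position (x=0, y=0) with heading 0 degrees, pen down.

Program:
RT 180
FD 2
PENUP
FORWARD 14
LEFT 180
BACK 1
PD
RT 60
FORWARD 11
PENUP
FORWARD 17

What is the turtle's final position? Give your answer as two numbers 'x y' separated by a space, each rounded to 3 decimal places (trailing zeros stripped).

Answer: -3 -24.249

Derivation:
Executing turtle program step by step:
Start: pos=(0,0), heading=0, pen down
RT 180: heading 0 -> 180
FD 2: (0,0) -> (-2,0) [heading=180, draw]
PU: pen up
FD 14: (-2,0) -> (-16,0) [heading=180, move]
LT 180: heading 180 -> 0
BK 1: (-16,0) -> (-17,0) [heading=0, move]
PD: pen down
RT 60: heading 0 -> 300
FD 11: (-17,0) -> (-11.5,-9.526) [heading=300, draw]
PU: pen up
FD 17: (-11.5,-9.526) -> (-3,-24.249) [heading=300, move]
Final: pos=(-3,-24.249), heading=300, 2 segment(s) drawn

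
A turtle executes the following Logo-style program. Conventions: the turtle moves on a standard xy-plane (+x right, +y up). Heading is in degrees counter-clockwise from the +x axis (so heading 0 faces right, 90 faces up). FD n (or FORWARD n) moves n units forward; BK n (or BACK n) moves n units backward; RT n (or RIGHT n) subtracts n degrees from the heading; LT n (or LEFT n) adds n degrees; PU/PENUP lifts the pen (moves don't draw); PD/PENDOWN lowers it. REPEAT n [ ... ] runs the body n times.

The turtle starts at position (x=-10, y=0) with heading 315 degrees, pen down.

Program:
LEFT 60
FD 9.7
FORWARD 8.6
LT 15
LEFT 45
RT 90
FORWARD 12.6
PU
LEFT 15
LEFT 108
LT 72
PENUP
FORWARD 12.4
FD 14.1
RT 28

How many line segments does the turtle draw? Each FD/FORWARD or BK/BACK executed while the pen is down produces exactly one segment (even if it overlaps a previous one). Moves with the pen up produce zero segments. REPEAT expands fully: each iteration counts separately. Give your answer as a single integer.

Executing turtle program step by step:
Start: pos=(-10,0), heading=315, pen down
LT 60: heading 315 -> 15
FD 9.7: (-10,0) -> (-0.631,2.511) [heading=15, draw]
FD 8.6: (-0.631,2.511) -> (7.676,4.736) [heading=15, draw]
LT 15: heading 15 -> 30
LT 45: heading 30 -> 75
RT 90: heading 75 -> 345
FD 12.6: (7.676,4.736) -> (19.847,1.475) [heading=345, draw]
PU: pen up
LT 15: heading 345 -> 0
LT 108: heading 0 -> 108
LT 72: heading 108 -> 180
PU: pen up
FD 12.4: (19.847,1.475) -> (7.447,1.475) [heading=180, move]
FD 14.1: (7.447,1.475) -> (-6.653,1.475) [heading=180, move]
RT 28: heading 180 -> 152
Final: pos=(-6.653,1.475), heading=152, 3 segment(s) drawn
Segments drawn: 3

Answer: 3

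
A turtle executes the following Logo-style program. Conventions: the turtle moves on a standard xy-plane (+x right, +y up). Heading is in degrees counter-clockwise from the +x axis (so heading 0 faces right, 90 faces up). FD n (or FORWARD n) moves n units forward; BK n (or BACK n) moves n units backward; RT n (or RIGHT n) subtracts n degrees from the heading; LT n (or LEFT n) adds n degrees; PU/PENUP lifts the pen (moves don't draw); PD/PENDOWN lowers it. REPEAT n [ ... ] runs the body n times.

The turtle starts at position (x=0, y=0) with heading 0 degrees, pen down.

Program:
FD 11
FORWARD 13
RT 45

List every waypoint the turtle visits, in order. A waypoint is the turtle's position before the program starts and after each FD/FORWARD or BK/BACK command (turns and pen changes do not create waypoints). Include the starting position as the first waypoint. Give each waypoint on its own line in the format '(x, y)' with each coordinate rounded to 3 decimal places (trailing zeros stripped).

Answer: (0, 0)
(11, 0)
(24, 0)

Derivation:
Executing turtle program step by step:
Start: pos=(0,0), heading=0, pen down
FD 11: (0,0) -> (11,0) [heading=0, draw]
FD 13: (11,0) -> (24,0) [heading=0, draw]
RT 45: heading 0 -> 315
Final: pos=(24,0), heading=315, 2 segment(s) drawn
Waypoints (3 total):
(0, 0)
(11, 0)
(24, 0)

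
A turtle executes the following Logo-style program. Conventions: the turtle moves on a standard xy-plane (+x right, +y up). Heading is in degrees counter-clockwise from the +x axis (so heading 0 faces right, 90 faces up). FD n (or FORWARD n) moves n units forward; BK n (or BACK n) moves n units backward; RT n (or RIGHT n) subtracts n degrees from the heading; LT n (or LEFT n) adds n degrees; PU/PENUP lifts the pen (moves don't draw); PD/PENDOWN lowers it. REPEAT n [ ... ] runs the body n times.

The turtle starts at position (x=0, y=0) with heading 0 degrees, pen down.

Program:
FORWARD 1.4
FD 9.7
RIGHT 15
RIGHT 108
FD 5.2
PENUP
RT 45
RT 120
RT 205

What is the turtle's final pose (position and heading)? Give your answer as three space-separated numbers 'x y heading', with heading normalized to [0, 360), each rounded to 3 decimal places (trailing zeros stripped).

Answer: 8.268 -4.361 227

Derivation:
Executing turtle program step by step:
Start: pos=(0,0), heading=0, pen down
FD 1.4: (0,0) -> (1.4,0) [heading=0, draw]
FD 9.7: (1.4,0) -> (11.1,0) [heading=0, draw]
RT 15: heading 0 -> 345
RT 108: heading 345 -> 237
FD 5.2: (11.1,0) -> (8.268,-4.361) [heading=237, draw]
PU: pen up
RT 45: heading 237 -> 192
RT 120: heading 192 -> 72
RT 205: heading 72 -> 227
Final: pos=(8.268,-4.361), heading=227, 3 segment(s) drawn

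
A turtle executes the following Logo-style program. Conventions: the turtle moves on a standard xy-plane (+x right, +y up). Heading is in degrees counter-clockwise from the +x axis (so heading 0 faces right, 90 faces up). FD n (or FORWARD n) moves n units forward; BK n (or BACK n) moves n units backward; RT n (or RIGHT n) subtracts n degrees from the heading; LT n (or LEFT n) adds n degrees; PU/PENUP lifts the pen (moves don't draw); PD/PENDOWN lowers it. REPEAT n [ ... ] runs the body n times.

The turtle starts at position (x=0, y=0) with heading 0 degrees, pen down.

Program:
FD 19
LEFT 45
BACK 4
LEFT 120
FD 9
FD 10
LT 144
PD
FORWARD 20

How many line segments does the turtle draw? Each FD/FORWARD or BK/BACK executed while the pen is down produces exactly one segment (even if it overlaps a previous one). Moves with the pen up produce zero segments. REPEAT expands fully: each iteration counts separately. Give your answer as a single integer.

Answer: 5

Derivation:
Executing turtle program step by step:
Start: pos=(0,0), heading=0, pen down
FD 19: (0,0) -> (19,0) [heading=0, draw]
LT 45: heading 0 -> 45
BK 4: (19,0) -> (16.172,-2.828) [heading=45, draw]
LT 120: heading 45 -> 165
FD 9: (16.172,-2.828) -> (7.478,-0.499) [heading=165, draw]
FD 10: (7.478,-0.499) -> (-2.181,2.089) [heading=165, draw]
LT 144: heading 165 -> 309
PD: pen down
FD 20: (-2.181,2.089) -> (10.405,-13.454) [heading=309, draw]
Final: pos=(10.405,-13.454), heading=309, 5 segment(s) drawn
Segments drawn: 5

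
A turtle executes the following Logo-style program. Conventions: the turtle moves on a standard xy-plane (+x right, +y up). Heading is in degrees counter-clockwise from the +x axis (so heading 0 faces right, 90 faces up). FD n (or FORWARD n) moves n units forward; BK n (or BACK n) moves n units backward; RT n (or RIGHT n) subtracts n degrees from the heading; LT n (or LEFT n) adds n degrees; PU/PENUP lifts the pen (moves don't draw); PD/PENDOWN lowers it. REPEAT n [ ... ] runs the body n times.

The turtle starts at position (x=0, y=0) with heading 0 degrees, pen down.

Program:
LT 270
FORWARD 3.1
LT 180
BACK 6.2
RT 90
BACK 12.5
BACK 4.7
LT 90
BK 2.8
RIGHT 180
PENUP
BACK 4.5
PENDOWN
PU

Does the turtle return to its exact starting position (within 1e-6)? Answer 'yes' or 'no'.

Executing turtle program step by step:
Start: pos=(0,0), heading=0, pen down
LT 270: heading 0 -> 270
FD 3.1: (0,0) -> (0,-3.1) [heading=270, draw]
LT 180: heading 270 -> 90
BK 6.2: (0,-3.1) -> (0,-9.3) [heading=90, draw]
RT 90: heading 90 -> 0
BK 12.5: (0,-9.3) -> (-12.5,-9.3) [heading=0, draw]
BK 4.7: (-12.5,-9.3) -> (-17.2,-9.3) [heading=0, draw]
LT 90: heading 0 -> 90
BK 2.8: (-17.2,-9.3) -> (-17.2,-12.1) [heading=90, draw]
RT 180: heading 90 -> 270
PU: pen up
BK 4.5: (-17.2,-12.1) -> (-17.2,-7.6) [heading=270, move]
PD: pen down
PU: pen up
Final: pos=(-17.2,-7.6), heading=270, 5 segment(s) drawn

Start position: (0, 0)
Final position: (-17.2, -7.6)
Distance = 18.804; >= 1e-6 -> NOT closed

Answer: no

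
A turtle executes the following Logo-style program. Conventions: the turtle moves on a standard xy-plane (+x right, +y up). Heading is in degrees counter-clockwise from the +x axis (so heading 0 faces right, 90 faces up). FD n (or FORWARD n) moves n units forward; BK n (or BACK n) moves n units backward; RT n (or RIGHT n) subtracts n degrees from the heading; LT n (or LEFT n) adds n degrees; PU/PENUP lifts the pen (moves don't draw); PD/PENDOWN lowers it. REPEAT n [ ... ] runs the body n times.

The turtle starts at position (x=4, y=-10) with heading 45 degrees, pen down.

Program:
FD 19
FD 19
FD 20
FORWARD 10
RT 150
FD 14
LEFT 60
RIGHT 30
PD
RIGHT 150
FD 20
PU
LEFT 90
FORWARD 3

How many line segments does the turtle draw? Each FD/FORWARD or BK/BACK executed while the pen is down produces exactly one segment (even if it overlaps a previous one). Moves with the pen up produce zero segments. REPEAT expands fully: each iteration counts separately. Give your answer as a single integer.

Answer: 6

Derivation:
Executing turtle program step by step:
Start: pos=(4,-10), heading=45, pen down
FD 19: (4,-10) -> (17.435,3.435) [heading=45, draw]
FD 19: (17.435,3.435) -> (30.87,16.87) [heading=45, draw]
FD 20: (30.87,16.87) -> (45.012,31.012) [heading=45, draw]
FD 10: (45.012,31.012) -> (52.083,38.083) [heading=45, draw]
RT 150: heading 45 -> 255
FD 14: (52.083,38.083) -> (48.46,24.56) [heading=255, draw]
LT 60: heading 255 -> 315
RT 30: heading 315 -> 285
PD: pen down
RT 150: heading 285 -> 135
FD 20: (48.46,24.56) -> (34.318,38.702) [heading=135, draw]
PU: pen up
LT 90: heading 135 -> 225
FD 3: (34.318,38.702) -> (32.196,36.581) [heading=225, move]
Final: pos=(32.196,36.581), heading=225, 6 segment(s) drawn
Segments drawn: 6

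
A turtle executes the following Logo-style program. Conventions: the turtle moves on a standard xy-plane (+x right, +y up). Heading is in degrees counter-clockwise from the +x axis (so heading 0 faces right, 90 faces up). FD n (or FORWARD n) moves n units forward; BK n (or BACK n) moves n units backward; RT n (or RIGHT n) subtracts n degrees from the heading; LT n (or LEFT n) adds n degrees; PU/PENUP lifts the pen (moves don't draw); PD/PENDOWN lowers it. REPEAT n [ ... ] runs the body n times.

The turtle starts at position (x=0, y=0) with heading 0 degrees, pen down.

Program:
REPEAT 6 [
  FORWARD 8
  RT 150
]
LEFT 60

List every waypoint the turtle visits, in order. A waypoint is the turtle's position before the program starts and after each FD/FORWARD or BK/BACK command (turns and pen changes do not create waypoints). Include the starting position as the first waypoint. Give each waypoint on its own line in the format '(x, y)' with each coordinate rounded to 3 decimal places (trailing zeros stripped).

Answer: (0, 0)
(8, 0)
(1.072, -4)
(5.072, 2.928)
(5.072, -5.072)
(1.072, 1.856)
(8, -2.144)

Derivation:
Executing turtle program step by step:
Start: pos=(0,0), heading=0, pen down
REPEAT 6 [
  -- iteration 1/6 --
  FD 8: (0,0) -> (8,0) [heading=0, draw]
  RT 150: heading 0 -> 210
  -- iteration 2/6 --
  FD 8: (8,0) -> (1.072,-4) [heading=210, draw]
  RT 150: heading 210 -> 60
  -- iteration 3/6 --
  FD 8: (1.072,-4) -> (5.072,2.928) [heading=60, draw]
  RT 150: heading 60 -> 270
  -- iteration 4/6 --
  FD 8: (5.072,2.928) -> (5.072,-5.072) [heading=270, draw]
  RT 150: heading 270 -> 120
  -- iteration 5/6 --
  FD 8: (5.072,-5.072) -> (1.072,1.856) [heading=120, draw]
  RT 150: heading 120 -> 330
  -- iteration 6/6 --
  FD 8: (1.072,1.856) -> (8,-2.144) [heading=330, draw]
  RT 150: heading 330 -> 180
]
LT 60: heading 180 -> 240
Final: pos=(8,-2.144), heading=240, 6 segment(s) drawn
Waypoints (7 total):
(0, 0)
(8, 0)
(1.072, -4)
(5.072, 2.928)
(5.072, -5.072)
(1.072, 1.856)
(8, -2.144)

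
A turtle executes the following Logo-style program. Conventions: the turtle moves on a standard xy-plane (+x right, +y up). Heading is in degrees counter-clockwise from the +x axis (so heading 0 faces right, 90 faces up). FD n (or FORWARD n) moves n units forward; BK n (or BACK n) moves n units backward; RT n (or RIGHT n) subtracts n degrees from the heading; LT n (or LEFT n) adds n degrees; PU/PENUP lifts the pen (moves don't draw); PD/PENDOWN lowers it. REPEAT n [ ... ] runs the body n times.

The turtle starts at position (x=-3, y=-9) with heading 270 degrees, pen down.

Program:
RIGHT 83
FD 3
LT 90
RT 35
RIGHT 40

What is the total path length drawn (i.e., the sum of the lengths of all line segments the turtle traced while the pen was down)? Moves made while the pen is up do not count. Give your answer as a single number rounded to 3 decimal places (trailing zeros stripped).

Executing turtle program step by step:
Start: pos=(-3,-9), heading=270, pen down
RT 83: heading 270 -> 187
FD 3: (-3,-9) -> (-5.978,-9.366) [heading=187, draw]
LT 90: heading 187 -> 277
RT 35: heading 277 -> 242
RT 40: heading 242 -> 202
Final: pos=(-5.978,-9.366), heading=202, 1 segment(s) drawn

Segment lengths:
  seg 1: (-3,-9) -> (-5.978,-9.366), length = 3
Total = 3

Answer: 3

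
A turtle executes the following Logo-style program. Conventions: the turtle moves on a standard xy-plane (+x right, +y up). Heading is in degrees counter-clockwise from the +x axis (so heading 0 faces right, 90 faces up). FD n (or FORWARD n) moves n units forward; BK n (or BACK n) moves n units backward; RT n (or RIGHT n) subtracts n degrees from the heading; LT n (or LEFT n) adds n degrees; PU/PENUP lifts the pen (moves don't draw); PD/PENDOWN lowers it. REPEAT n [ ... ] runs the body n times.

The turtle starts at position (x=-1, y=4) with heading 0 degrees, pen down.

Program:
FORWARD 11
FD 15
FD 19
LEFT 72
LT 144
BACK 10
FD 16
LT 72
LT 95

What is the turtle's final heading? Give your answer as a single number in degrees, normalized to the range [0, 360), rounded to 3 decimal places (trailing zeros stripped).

Executing turtle program step by step:
Start: pos=(-1,4), heading=0, pen down
FD 11: (-1,4) -> (10,4) [heading=0, draw]
FD 15: (10,4) -> (25,4) [heading=0, draw]
FD 19: (25,4) -> (44,4) [heading=0, draw]
LT 72: heading 0 -> 72
LT 144: heading 72 -> 216
BK 10: (44,4) -> (52.09,9.878) [heading=216, draw]
FD 16: (52.09,9.878) -> (39.146,0.473) [heading=216, draw]
LT 72: heading 216 -> 288
LT 95: heading 288 -> 23
Final: pos=(39.146,0.473), heading=23, 5 segment(s) drawn

Answer: 23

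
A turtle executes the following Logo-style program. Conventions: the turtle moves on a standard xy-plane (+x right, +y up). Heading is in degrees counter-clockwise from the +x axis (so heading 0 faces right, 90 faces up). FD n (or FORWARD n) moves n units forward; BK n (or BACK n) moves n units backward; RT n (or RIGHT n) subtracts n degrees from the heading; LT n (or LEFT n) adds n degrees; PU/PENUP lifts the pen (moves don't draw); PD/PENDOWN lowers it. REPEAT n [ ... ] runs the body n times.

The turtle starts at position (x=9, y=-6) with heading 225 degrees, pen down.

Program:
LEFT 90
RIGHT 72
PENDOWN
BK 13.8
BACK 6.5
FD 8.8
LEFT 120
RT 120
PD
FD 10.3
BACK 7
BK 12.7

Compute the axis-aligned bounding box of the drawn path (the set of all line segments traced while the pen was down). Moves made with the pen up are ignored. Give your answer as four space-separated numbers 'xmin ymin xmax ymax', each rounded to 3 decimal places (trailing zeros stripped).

Answer: 9 -6 18.488 12.622

Derivation:
Executing turtle program step by step:
Start: pos=(9,-6), heading=225, pen down
LT 90: heading 225 -> 315
RT 72: heading 315 -> 243
PD: pen down
BK 13.8: (9,-6) -> (15.265,6.296) [heading=243, draw]
BK 6.5: (15.265,6.296) -> (18.216,12.087) [heading=243, draw]
FD 8.8: (18.216,12.087) -> (14.221,4.247) [heading=243, draw]
LT 120: heading 243 -> 3
RT 120: heading 3 -> 243
PD: pen down
FD 10.3: (14.221,4.247) -> (9.545,-4.931) [heading=243, draw]
BK 7: (9.545,-4.931) -> (12.723,1.306) [heading=243, draw]
BK 12.7: (12.723,1.306) -> (18.488,12.622) [heading=243, draw]
Final: pos=(18.488,12.622), heading=243, 6 segment(s) drawn

Segment endpoints: x in {9, 9.545, 12.723, 14.221, 15.265, 18.216, 18.488}, y in {-6, -4.931, 1.306, 4.247, 6.296, 12.087, 12.622}
xmin=9, ymin=-6, xmax=18.488, ymax=12.622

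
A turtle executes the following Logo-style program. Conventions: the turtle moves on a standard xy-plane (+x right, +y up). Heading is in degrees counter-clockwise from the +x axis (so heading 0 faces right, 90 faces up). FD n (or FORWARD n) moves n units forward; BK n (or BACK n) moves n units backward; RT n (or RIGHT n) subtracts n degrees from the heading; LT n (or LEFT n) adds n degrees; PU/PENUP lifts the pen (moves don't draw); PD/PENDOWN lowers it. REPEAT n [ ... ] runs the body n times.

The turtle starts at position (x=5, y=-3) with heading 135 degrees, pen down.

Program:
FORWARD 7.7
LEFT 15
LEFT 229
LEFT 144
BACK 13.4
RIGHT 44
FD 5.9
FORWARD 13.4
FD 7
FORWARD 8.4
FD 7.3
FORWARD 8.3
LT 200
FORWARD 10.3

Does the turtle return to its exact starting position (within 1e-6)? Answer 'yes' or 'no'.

Answer: no

Derivation:
Executing turtle program step by step:
Start: pos=(5,-3), heading=135, pen down
FD 7.7: (5,-3) -> (-0.445,2.445) [heading=135, draw]
LT 15: heading 135 -> 150
LT 229: heading 150 -> 19
LT 144: heading 19 -> 163
BK 13.4: (-0.445,2.445) -> (12.37,-1.473) [heading=163, draw]
RT 44: heading 163 -> 119
FD 5.9: (12.37,-1.473) -> (9.509,3.687) [heading=119, draw]
FD 13.4: (9.509,3.687) -> (3.013,15.407) [heading=119, draw]
FD 7: (3.013,15.407) -> (-0.381,21.529) [heading=119, draw]
FD 8.4: (-0.381,21.529) -> (-4.453,28.876) [heading=119, draw]
FD 7.3: (-4.453,28.876) -> (-7.992,35.261) [heading=119, draw]
FD 8.3: (-7.992,35.261) -> (-12.016,42.52) [heading=119, draw]
LT 200: heading 119 -> 319
FD 10.3: (-12.016,42.52) -> (-4.243,35.763) [heading=319, draw]
Final: pos=(-4.243,35.763), heading=319, 9 segment(s) drawn

Start position: (5, -3)
Final position: (-4.243, 35.763)
Distance = 39.85; >= 1e-6 -> NOT closed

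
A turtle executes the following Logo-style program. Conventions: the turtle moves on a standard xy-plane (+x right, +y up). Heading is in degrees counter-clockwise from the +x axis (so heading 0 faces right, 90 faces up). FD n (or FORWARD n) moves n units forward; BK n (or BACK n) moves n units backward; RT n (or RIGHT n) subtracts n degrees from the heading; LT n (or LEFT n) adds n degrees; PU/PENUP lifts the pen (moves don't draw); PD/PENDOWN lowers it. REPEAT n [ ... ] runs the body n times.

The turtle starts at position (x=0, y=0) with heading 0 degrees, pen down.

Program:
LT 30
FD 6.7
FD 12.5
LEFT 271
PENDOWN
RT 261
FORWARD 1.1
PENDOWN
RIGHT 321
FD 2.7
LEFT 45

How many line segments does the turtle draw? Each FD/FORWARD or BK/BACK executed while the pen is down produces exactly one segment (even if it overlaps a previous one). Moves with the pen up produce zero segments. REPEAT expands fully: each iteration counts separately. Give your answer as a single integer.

Answer: 4

Derivation:
Executing turtle program step by step:
Start: pos=(0,0), heading=0, pen down
LT 30: heading 0 -> 30
FD 6.7: (0,0) -> (5.802,3.35) [heading=30, draw]
FD 12.5: (5.802,3.35) -> (16.628,9.6) [heading=30, draw]
LT 271: heading 30 -> 301
PD: pen down
RT 261: heading 301 -> 40
FD 1.1: (16.628,9.6) -> (17.47,10.307) [heading=40, draw]
PD: pen down
RT 321: heading 40 -> 79
FD 2.7: (17.47,10.307) -> (17.986,12.957) [heading=79, draw]
LT 45: heading 79 -> 124
Final: pos=(17.986,12.957), heading=124, 4 segment(s) drawn
Segments drawn: 4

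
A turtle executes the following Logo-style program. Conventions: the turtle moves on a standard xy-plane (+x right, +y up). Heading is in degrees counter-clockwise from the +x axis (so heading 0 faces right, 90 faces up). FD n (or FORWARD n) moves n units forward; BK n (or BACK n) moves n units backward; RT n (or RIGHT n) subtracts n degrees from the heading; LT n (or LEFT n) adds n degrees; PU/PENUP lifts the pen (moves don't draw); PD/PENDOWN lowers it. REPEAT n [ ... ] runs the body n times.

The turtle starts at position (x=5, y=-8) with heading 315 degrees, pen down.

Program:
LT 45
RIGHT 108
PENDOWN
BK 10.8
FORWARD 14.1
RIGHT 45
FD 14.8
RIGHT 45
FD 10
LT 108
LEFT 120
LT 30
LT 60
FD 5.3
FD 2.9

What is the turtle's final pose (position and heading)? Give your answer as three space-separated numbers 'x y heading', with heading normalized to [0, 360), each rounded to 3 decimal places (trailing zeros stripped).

Answer: -22.817 -7.666 120

Derivation:
Executing turtle program step by step:
Start: pos=(5,-8), heading=315, pen down
LT 45: heading 315 -> 0
RT 108: heading 0 -> 252
PD: pen down
BK 10.8: (5,-8) -> (8.337,2.271) [heading=252, draw]
FD 14.1: (8.337,2.271) -> (3.98,-11.138) [heading=252, draw]
RT 45: heading 252 -> 207
FD 14.8: (3.98,-11.138) -> (-9.207,-17.858) [heading=207, draw]
RT 45: heading 207 -> 162
FD 10: (-9.207,-17.858) -> (-18.717,-14.767) [heading=162, draw]
LT 108: heading 162 -> 270
LT 120: heading 270 -> 30
LT 30: heading 30 -> 60
LT 60: heading 60 -> 120
FD 5.3: (-18.717,-14.767) -> (-21.367,-10.177) [heading=120, draw]
FD 2.9: (-21.367,-10.177) -> (-22.817,-7.666) [heading=120, draw]
Final: pos=(-22.817,-7.666), heading=120, 6 segment(s) drawn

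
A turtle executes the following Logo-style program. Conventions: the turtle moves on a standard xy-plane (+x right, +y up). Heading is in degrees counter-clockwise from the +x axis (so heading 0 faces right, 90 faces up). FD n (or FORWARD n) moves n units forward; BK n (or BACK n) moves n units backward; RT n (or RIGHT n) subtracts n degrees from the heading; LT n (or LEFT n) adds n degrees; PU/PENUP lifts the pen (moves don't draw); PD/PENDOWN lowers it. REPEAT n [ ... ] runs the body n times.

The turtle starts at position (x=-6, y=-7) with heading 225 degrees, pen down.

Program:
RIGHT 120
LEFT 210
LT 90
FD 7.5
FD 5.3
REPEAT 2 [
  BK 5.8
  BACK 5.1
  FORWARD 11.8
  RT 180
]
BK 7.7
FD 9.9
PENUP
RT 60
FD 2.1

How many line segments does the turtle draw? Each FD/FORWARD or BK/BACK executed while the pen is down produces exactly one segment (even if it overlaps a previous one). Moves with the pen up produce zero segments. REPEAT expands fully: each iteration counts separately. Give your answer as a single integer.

Executing turtle program step by step:
Start: pos=(-6,-7), heading=225, pen down
RT 120: heading 225 -> 105
LT 210: heading 105 -> 315
LT 90: heading 315 -> 45
FD 7.5: (-6,-7) -> (-0.697,-1.697) [heading=45, draw]
FD 5.3: (-0.697,-1.697) -> (3.051,2.051) [heading=45, draw]
REPEAT 2 [
  -- iteration 1/2 --
  BK 5.8: (3.051,2.051) -> (-1.05,-2.05) [heading=45, draw]
  BK 5.1: (-1.05,-2.05) -> (-4.656,-5.656) [heading=45, draw]
  FD 11.8: (-4.656,-5.656) -> (3.687,2.687) [heading=45, draw]
  RT 180: heading 45 -> 225
  -- iteration 2/2 --
  BK 5.8: (3.687,2.687) -> (7.789,6.789) [heading=225, draw]
  BK 5.1: (7.789,6.789) -> (11.395,10.395) [heading=225, draw]
  FD 11.8: (11.395,10.395) -> (3.051,2.051) [heading=225, draw]
  RT 180: heading 225 -> 45
]
BK 7.7: (3.051,2.051) -> (-2.394,-3.394) [heading=45, draw]
FD 9.9: (-2.394,-3.394) -> (4.607,3.607) [heading=45, draw]
PU: pen up
RT 60: heading 45 -> 345
FD 2.1: (4.607,3.607) -> (6.635,3.063) [heading=345, move]
Final: pos=(6.635,3.063), heading=345, 10 segment(s) drawn
Segments drawn: 10

Answer: 10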